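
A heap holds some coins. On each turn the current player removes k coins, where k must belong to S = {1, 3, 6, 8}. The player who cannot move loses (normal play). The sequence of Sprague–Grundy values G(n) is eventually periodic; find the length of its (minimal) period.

n :  0  1  2  3  4  5  6  7  8  9 10 11 12 13 14 15 16 17 18 19
G :  0  1  0  1  0  1  2  3  2  0  1  0  1  0  1  2  3  2  0  1
G(n+9) = G(n) holds for n = 0,…,7 (a full window of length max(S) = 8), so the sequence is purely periodic with period 9.

9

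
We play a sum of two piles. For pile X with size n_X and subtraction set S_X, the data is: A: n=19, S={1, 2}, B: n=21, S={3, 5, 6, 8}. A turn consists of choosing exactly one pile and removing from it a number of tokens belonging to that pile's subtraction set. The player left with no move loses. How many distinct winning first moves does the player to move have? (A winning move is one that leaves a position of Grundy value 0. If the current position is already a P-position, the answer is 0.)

Pile A, S = {1, 2}:
G(0) = 0
G(1) = mex{0} = 1
G(2) = mex{1,0} = 2
G(3) = mex{2,1} = 0
G(4) = mex{0,2} = 1
G(5) = mex{1,0} = 2
G(6) = mex{2,1} = 0
G(7) = mex{0,2} = 1
G(8) = mex{1,0} = 2
G(9) = mex{2,1} = 0
G(10) = mex{0,2} = 1
G(11) = mex{1,0} = 2
G(12) = mex{2,1} = 0
G(13) = mex{0,2} = 1
G(14) = mex{1,0} = 2
G(15) = mex{2,1} = 0
G(16) = mex{0,2} = 1
G(17) = mex{1,0} = 2
G(18) = mex{2,1} = 0
G(19) = mex{0,2} = 1
G_A(19) = 1.
Pile B, S = {3, 5, 6, 8}:
n :  0  1  2  3  4  5  6  7  8  9 10 11 12 13 14 15 16 17 18 19 20 21
G :  0  0  0  1  1  1  2  2  2  3  3  0  0  0  1  1  1  2  2  2  3  3
G_B(21) = 3.
Combined Grundy value = 1 ⊕ 3 = 2.
A winning move leaves total XOR = 0, i.e. changes one component's Grundy value g to g ⊕ X where X is the current total.
Pile A: need g' = 1⊕2 = 3. Options: 19−1→G=0, 19−2→G=2. Hits: 0.
Pile B: need g' = 3⊕2 = 1. Options: 21−3→G=2, 21−5→G=1, 21−6→G=1, 21−8→G=0. Hits: 2.

2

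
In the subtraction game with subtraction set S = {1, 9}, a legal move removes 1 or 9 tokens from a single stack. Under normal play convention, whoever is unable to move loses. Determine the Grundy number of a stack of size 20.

0

G(0) = 0
G(1) = mex{0} = 1
G(2) = mex{1} = 0
G(3) = mex{0} = 1
G(4) = mex{1} = 0
G(5) = mex{0} = 1
G(6) = mex{1} = 0
G(7) = mex{0} = 1
G(8) = mex{1} = 0
G(9) = mex{0,0} = 1
G(10) = mex{1,1} = 0
G(11) = mex{0,0} = 1
G(12) = mex{1,1} = 0
G(13) = mex{0,0} = 1
G(14) = mex{1,1} = 0
G(15) = mex{0,0} = 1
G(16) = mex{1,1} = 0
G(17) = mex{0,0} = 1
G(18) = mex{1,1} = 0
G(19) = mex{0,0} = 1
G(20) = mex{1,1} = 0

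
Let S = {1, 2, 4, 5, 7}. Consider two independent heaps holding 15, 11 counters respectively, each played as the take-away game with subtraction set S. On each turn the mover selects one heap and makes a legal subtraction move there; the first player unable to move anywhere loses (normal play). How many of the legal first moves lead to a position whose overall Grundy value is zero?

5

All heaps use S = {1, 2, 4, 5, 7}:
G(0) = 0
G(1) = mex{0} = 1
G(2) = mex{1,0} = 2
G(3) = mex{2,1} = 0
G(4) = mex{0,2,0} = 1
G(5) = mex{1,0,1,0} = 2
G(6) = mex{2,1,2,1} = 0
G(7) = mex{0,2,0,2,0} = 1
G(8) = mex{1,0,1,0,1} = 2
G(9) = mex{2,1,2,1,2} = 0
G(10) = mex{0,2,0,2,0} = 1
G(11) = mex{1,0,1,0,1} = 2
G(12) = mex{2,1,2,1,2} = 0
G(13) = mex{0,2,0,2,0} = 1
G(14) = mex{1,0,1,0,1} = 2
G(15) = mex{2,1,2,1,2} = 0
Heap A: G(15) = 0.
Heap B: G(11) = 2.
Combined Grundy value = 0 ⊕ 2 = 2.
A winning move leaves total XOR = 0, i.e. changes one component's Grundy value g to g ⊕ X where X is the current total.
Heap A: need g' = 0⊕2 = 2. Options: 15−1→G=2, 15−2→G=1, 15−4→G=2, 15−5→G=1, 15−7→G=2. Hits: 3.
Heap B: need g' = 2⊕2 = 0. Options: 11−1→G=1, 11−2→G=0, 11−4→G=1, 11−5→G=0, 11−7→G=1. Hits: 2.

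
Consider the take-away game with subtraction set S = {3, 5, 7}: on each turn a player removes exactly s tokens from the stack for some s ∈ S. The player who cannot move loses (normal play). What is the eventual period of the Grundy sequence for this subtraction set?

n :  0  1  2  3  4  5  6  7  8  9 10 11 12 13 14 15 16 17 18 19 20 21
G :  0  0  0  1  1  1  2  2  2  3  0  0  0  1  1  1  2  2  2  3  0  0
G(n+10) = G(n) holds for n = 0,…,6 (a full window of length max(S) = 7), so the sequence is purely periodic with period 10.

10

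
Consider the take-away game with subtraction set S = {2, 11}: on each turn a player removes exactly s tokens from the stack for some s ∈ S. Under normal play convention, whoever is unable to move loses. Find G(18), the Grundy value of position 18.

G(0) = 0
G(1) = mex{} = 0
G(2) = mex{0} = 1
G(3) = mex{0} = 1
G(4) = mex{1} = 0
G(5) = mex{1} = 0
G(6) = mex{0} = 1
G(7) = mex{0} = 1
G(8) = mex{1} = 0
G(9) = mex{1} = 0
G(10) = mex{0} = 1
G(11) = mex{0,0} = 1
G(12) = mex{1,0} = 2
G(13) = mex{1,1} = 0
G(14) = mex{2,1} = 0
G(15) = mex{0,0} = 1
G(16) = mex{0,0} = 1
G(17) = mex{1,1} = 0
G(18) = mex{1,1} = 0

0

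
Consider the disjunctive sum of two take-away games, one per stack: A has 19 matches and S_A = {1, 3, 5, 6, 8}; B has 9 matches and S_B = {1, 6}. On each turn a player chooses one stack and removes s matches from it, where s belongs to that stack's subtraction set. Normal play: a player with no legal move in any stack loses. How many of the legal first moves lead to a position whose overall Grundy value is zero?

2

Stack A, S = {1, 3, 5, 6, 8}:
G(0) = 0
G(1) = mex{0} = 1
G(2) = mex{1} = 0
G(3) = mex{0,0} = 1
G(4) = mex{1,1} = 0
G(5) = mex{0,0,0} = 1
G(6) = mex{1,1,1,0} = 2
G(7) = mex{2,0,0,1} = 3
G(8) = mex{3,1,1,0,0} = 2
G(9) = mex{2,2,0,1,1} = 3
G(10) = mex{3,3,1,0,0} = 2
G(11) = mex{2,2,2,1,1} = 0
G(12) = mex{0,3,3,2,0} = 1
G(13) = mex{1,2,2,3,1} = 0
G(14) = mex{0,0,3,2,2} = 1
G(15) = mex{1,1,2,3,3} = 0
G(16) = mex{0,0,0,2,2} = 1
G(17) = mex{1,1,1,0,3} = 2
G(18) = mex{2,0,0,1,2} = 3
G(19) = mex{3,1,1,0,0} = 2
G_A(19) = 2.
Stack B, S = {1, 6}:
n : 0 1 2 3 4 5 6 7 8 9
G : 0 1 0 1 0 1 2 0 1 0
G_B(9) = 0.
Combined Grundy value = 2 ⊕ 0 = 2.
A winning move leaves total XOR = 0, i.e. changes one component's Grundy value g to g ⊕ X where X is the current total.
Stack A: need g' = 2⊕2 = 0. Options: 19−1→G=3, 19−3→G=1, 19−5→G=1, 19−6→G=0, 19−8→G=0. Hits: 2.
Stack B: need g' = 0⊕2 = 2. Options: 9−1→G=1, 9−6→G=1. Hits: 0.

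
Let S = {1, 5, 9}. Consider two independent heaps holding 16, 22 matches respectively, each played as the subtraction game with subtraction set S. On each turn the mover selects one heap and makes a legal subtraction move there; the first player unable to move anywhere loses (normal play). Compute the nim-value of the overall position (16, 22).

0

All heaps use S = {1, 5, 9}:
n :  0  1  2  3  4  5  6  7  8  9 10 11 12 13 14 15 16 17 18 19 20 21 22
G :  0  1  0  1  0  1  0  1  0  1  0  1  0  1  0  1  0  1  0  1  0  1  0
Heap A: G(16) = 0.
Heap B: G(22) = 0.
Combined Grundy value = 0 ⊕ 0 = 0.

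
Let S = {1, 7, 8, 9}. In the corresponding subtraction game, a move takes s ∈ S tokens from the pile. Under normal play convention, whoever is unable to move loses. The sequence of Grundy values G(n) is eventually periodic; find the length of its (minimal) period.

G(0) = 0
G(1) = mex{0} = 1
G(2) = mex{1} = 0
G(3) = mex{0} = 1
G(4) = mex{1} = 0
G(5) = mex{0} = 1
G(6) = mex{1} = 0
G(7) = mex{0,0} = 1
G(8) = mex{1,1,0} = 2
G(9) = mex{2,0,1,0} = 3
G(10) = mex{3,1,0,1} = 2
G(11) = mex{2,0,1,0} = 3
G(12) = mex{3,1,0,1} = 2
G(13) = mex{2,0,1,0} = 3
G(14) = mex{3,1,0,1} = 2
G(15) = mex{2,2,1,0} = 3
G(16) = mex{3,3,2,1} = 0
G(17) = mex{0,2,3,2} = 1
G(18) = mex{1,3,2,3} = 0
G(19) = mex{0,2,3,2} = 1
G(20) = mex{1,3,2,3} = 0
G(21) = mex{0,2,3,2} = 1
G(22) = mex{1,3,2,3} = 0
G(23) = mex{0,0,3,2} = 1
G(24) = mex{1,1,0,3} = 2
G(25) = mex{2,0,1,0} = 3
G(26) = mex{3,1,0,1} = 2
G(27) = mex{2,0,1,0} = 3
G(28) = mex{3,1,0,1} = 2
G(29) = mex{2,0,1,0} = 3
G(30) = mex{3,1,0,1} = 2
G(31) = mex{2,2,1,0} = 3
G(32) = mex{3,3,2,1} = 0
G(33) = mex{0,2,3,2} = 1
G(n+16) = G(n) holds for n = 0,…,8 (a full window of length max(S) = 9), so the sequence is purely periodic with period 16.

16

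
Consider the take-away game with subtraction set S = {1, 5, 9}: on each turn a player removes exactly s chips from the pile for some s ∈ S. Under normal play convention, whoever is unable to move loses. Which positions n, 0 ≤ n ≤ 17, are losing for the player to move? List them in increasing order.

n :  0  1  2  3  4  5  6  7  8  9 10 11 12 13 14 15 16 17
G :  0  1  0  1  0  1  0  1  0  1  0  1  0  1  0  1  0  1
P-positions are exactly the n with G(n) = 0.

0, 2, 4, 6, 8, 10, 12, 14, 16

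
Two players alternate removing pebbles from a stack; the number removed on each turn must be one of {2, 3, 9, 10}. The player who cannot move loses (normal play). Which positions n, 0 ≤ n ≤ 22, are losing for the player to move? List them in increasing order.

0, 1, 5, 6, 12, 13, 17, 18

G(0) = 0
G(1) = mex{} = 0
G(2) = mex{0} = 1
G(3) = mex{0,0} = 1
G(4) = mex{1,0} = 2
G(5) = mex{1,1} = 0
G(6) = mex{2,1} = 0
G(7) = mex{0,2} = 1
G(8) = mex{0,0} = 1
G(9) = mex{1,0,0} = 2
G(10) = mex{1,1,0,0} = 2
G(11) = mex{2,1,1,0} = 3
G(12) = mex{2,2,1,1} = 0
G(13) = mex{3,2,2,1} = 0
G(14) = mex{0,3,0,2} = 1
G(15) = mex{0,0,0,0} = 1
G(16) = mex{1,0,1,0} = 2
G(17) = mex{1,1,1,1} = 0
G(18) = mex{2,1,2,1} = 0
G(19) = mex{0,2,2,2} = 1
G(20) = mex{0,0,3,2} = 1
G(21) = mex{1,0,0,3} = 2
G(22) = mex{1,1,0,0} = 2
P-positions are exactly the n with G(n) = 0.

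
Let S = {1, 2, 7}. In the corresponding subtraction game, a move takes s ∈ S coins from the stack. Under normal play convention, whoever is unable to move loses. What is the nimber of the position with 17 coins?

G(0) = 0
G(1) = mex{0} = 1
G(2) = mex{1,0} = 2
G(3) = mex{2,1} = 0
G(4) = mex{0,2} = 1
G(5) = mex{1,0} = 2
G(6) = mex{2,1} = 0
G(7) = mex{0,2,0} = 1
G(8) = mex{1,0,1} = 2
G(9) = mex{2,1,2} = 0
G(10) = mex{0,2,0} = 1
G(11) = mex{1,0,1} = 2
G(12) = mex{2,1,2} = 0
G(13) = mex{0,2,0} = 1
G(14) = mex{1,0,1} = 2
G(15) = mex{2,1,2} = 0
G(16) = mex{0,2,0} = 1
G(17) = mex{1,0,1} = 2

2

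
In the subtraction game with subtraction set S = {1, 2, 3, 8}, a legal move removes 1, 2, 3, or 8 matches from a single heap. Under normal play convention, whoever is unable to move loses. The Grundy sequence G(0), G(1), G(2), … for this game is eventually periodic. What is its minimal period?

9

G(0) = 0
G(1) = mex{0} = 1
G(2) = mex{1,0} = 2
G(3) = mex{2,1,0} = 3
G(4) = mex{3,2,1} = 0
G(5) = mex{0,3,2} = 1
G(6) = mex{1,0,3} = 2
G(7) = mex{2,1,0} = 3
G(8) = mex{3,2,1,0} = 4
G(9) = mex{4,3,2,1} = 0
G(10) = mex{0,4,3,2} = 1
G(11) = mex{1,0,4,3} = 2
G(12) = mex{2,1,0,0} = 3
G(13) = mex{3,2,1,1} = 0
G(14) = mex{0,3,2,2} = 1
G(15) = mex{1,0,3,3} = 2
G(16) = mex{2,1,0,4} = 3
G(17) = mex{3,2,1,0} = 4
G(18) = mex{4,3,2,1} = 0
G(19) = mex{0,4,3,2} = 1
G(n+9) = G(n) holds for n = 0,…,7 (a full window of length max(S) = 8), so the sequence is purely periodic with period 9.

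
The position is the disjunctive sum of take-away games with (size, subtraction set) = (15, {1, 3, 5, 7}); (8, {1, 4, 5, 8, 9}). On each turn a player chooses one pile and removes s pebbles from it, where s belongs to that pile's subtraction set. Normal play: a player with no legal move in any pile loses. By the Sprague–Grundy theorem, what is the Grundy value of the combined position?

5

Pile A, S = {1, 3, 5, 7}:
n :  0  1  2  3  4  5  6  7  8  9 10 11 12 13 14 15
G :  0  1  0  1  0  1  0  1  0  1  0  1  0  1  0  1
G_A(15) = 1.
Pile B, S = {1, 4, 5, 8, 9}:
n : 0 1 2 3 4 5 6 7 8
G : 0 1 0 1 2 3 2 3 4
G_B(8) = 4.
Combined Grundy value = 1 ⊕ 4 = 5.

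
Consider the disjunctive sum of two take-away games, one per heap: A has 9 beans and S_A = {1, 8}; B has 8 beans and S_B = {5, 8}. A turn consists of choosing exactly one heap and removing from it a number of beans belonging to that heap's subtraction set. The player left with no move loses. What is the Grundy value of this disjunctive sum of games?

1

Heap A, S = {1, 8}:
G(0) = 0
G(1) = mex{0} = 1
G(2) = mex{1} = 0
G(3) = mex{0} = 1
G(4) = mex{1} = 0
G(5) = mex{0} = 1
G(6) = mex{1} = 0
G(7) = mex{0} = 1
G(8) = mex{1,0} = 2
G(9) = mex{2,1} = 0
G_A(9) = 0.
Heap B, S = {5, 8}:
G(0) = 0
G(1) = mex{} = 0
G(2) = mex{} = 0
G(3) = mex{} = 0
G(4) = mex{} = 0
G(5) = mex{0} = 1
G(6) = mex{0} = 1
G(7) = mex{0} = 1
G(8) = mex{0,0} = 1
G_B(8) = 1.
Combined Grundy value = 0 ⊕ 1 = 1.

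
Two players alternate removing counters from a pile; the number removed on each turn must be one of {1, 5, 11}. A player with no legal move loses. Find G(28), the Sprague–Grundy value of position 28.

0

G(0) = 0
G(1) = mex{0} = 1
G(2) = mex{1} = 0
G(3) = mex{0} = 1
G(4) = mex{1} = 0
G(5) = mex{0,0} = 1
G(6) = mex{1,1} = 0
G(7) = mex{0,0} = 1
G(8) = mex{1,1} = 0
G(9) = mex{0,0} = 1
G(10) = mex{1,1} = 0
G(11) = mex{0,0,0} = 1
G(12) = mex{1,1,1} = 0
G(13) = mex{0,0,0} = 1
G(14) = mex{1,1,1} = 0
G(15) = mex{0,0,0} = 1
G(16) = mex{1,1,1} = 0
G(17) = mex{0,0,0} = 1
G(18) = mex{1,1,1} = 0
G(19) = mex{0,0,0} = 1
G(20) = mex{1,1,1} = 0
G(21) = mex{0,0,0} = 1
G(22) = mex{1,1,1} = 0
G(23) = mex{0,0,0} = 1
G(24) = mex{1,1,1} = 0
G(25) = mex{0,0,0} = 1
G(26) = mex{1,1,1} = 0
G(27) = mex{0,0,0} = 1
G(28) = mex{1,1,1} = 0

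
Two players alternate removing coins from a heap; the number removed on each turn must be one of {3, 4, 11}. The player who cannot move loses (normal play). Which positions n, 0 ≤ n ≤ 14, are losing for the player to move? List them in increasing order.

0, 1, 2, 7, 8, 9, 14

G(0) = 0
G(1) = mex{} = 0
G(2) = mex{} = 0
G(3) = mex{0} = 1
G(4) = mex{0,0} = 1
G(5) = mex{0,0} = 1
G(6) = mex{1,0} = 2
G(7) = mex{1,1} = 0
G(8) = mex{1,1} = 0
G(9) = mex{2,1} = 0
G(10) = mex{0,2} = 1
G(11) = mex{0,0,0} = 1
G(12) = mex{0,0,0} = 1
G(13) = mex{1,0,0} = 2
G(14) = mex{1,1,1} = 0
P-positions are exactly the n with G(n) = 0.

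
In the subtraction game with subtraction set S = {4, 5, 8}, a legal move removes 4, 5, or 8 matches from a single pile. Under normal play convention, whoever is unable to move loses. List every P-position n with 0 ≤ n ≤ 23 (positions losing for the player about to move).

0, 1, 2, 3, 12, 13, 14, 15

G(0) = 0
G(1) = mex{} = 0
G(2) = mex{} = 0
G(3) = mex{} = 0
G(4) = mex{0} = 1
G(5) = mex{0,0} = 1
G(6) = mex{0,0} = 1
G(7) = mex{0,0} = 1
G(8) = mex{1,0,0} = 2
G(9) = mex{1,1,0} = 2
G(10) = mex{1,1,0} = 2
G(11) = mex{1,1,0} = 2
G(12) = mex{2,1,1} = 0
G(13) = mex{2,2,1} = 0
G(14) = mex{2,2,1} = 0
G(15) = mex{2,2,1} = 0
G(16) = mex{0,2,2} = 1
G(17) = mex{0,0,2} = 1
G(18) = mex{0,0,2} = 1
G(19) = mex{0,0,2} = 1
G(20) = mex{1,0,0} = 2
G(21) = mex{1,1,0} = 2
G(22) = mex{1,1,0} = 2
G(23) = mex{1,1,0} = 2
P-positions are exactly the n with G(n) = 0.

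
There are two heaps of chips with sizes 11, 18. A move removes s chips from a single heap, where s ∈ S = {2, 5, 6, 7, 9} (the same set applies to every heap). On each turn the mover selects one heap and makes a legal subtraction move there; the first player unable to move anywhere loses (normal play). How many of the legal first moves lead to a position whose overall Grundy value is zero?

3

All heaps use S = {2, 5, 6, 7, 9}:
G(0) = 0
G(1) = mex{} = 0
G(2) = mex{0} = 1
G(3) = mex{0} = 1
G(4) = mex{1} = 0
G(5) = mex{1,0} = 2
G(6) = mex{0,0,0} = 1
G(7) = mex{2,1,0,0} = 3
G(8) = mex{1,1,1,0} = 2
G(9) = mex{3,0,1,1,0} = 2
G(10) = mex{2,2,0,1,0} = 3
G(11) = mex{2,1,2,0,1} = 3
G(12) = mex{3,3,1,2,1} = 0
G(13) = mex{3,2,3,1,0} = 4
G(14) = mex{0,2,2,3,2} = 1
G(15) = mex{4,3,2,2,1} = 0
G(16) = mex{1,3,3,2,3} = 0
G(17) = mex{0,0,3,3,2} = 1
G(18) = mex{0,4,0,3,2} = 1
Heap A: G(11) = 3.
Heap B: G(18) = 1.
Combined Grundy value = 3 ⊕ 1 = 2.
A winning move leaves total XOR = 0, i.e. changes one component's Grundy value g to g ⊕ X where X is the current total.
Heap A: need g' = 3⊕2 = 1. Options: 11−2→G=2, 11−5→G=1, 11−6→G=2, 11−7→G=0, 11−9→G=1. Hits: 2.
Heap B: need g' = 1⊕2 = 3. Options: 18−2→G=0, 18−5→G=4, 18−6→G=0, 18−7→G=3, 18−9→G=2. Hits: 1.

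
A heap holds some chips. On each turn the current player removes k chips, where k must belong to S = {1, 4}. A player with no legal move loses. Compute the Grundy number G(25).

G(0) = 0
G(1) = mex{0} = 1
G(2) = mex{1} = 0
G(3) = mex{0} = 1
G(4) = mex{1,0} = 2
G(5) = mex{2,1} = 0
G(6) = mex{0,0} = 1
G(7) = mex{1,1} = 0
G(8) = mex{0,2} = 1
G(9) = mex{1,0} = 2
G(10) = mex{2,1} = 0
G(11) = mex{0,0} = 1
G(12) = mex{1,1} = 0
G(13) = mex{0,2} = 1
G(14) = mex{1,0} = 2
G(15) = mex{2,1} = 0
G(16) = mex{0,0} = 1
G(17) = mex{1,1} = 0
G(18) = mex{0,2} = 1
G(19) = mex{1,0} = 2
G(20) = mex{2,1} = 0
G(21) = mex{0,0} = 1
G(22) = mex{1,1} = 0
G(23) = mex{0,2} = 1
G(24) = mex{1,0} = 2
G(25) = mex{2,1} = 0

0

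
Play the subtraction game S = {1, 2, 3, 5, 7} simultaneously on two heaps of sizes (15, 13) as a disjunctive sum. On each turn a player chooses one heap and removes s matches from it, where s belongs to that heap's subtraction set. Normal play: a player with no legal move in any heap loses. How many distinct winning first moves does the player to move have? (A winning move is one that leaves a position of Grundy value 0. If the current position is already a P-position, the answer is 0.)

All heaps use S = {1, 2, 3, 5, 7}:
G(0) = 0
G(1) = mex{0} = 1
G(2) = mex{1,0} = 2
G(3) = mex{2,1,0} = 3
G(4) = mex{3,2,1} = 0
G(5) = mex{0,3,2,0} = 1
G(6) = mex{1,0,3,1} = 2
G(7) = mex{2,1,0,2,0} = 3
G(8) = mex{3,2,1,3,1} = 0
G(9) = mex{0,3,2,0,2} = 1
G(10) = mex{1,0,3,1,3} = 2
G(11) = mex{2,1,0,2,0} = 3
G(12) = mex{3,2,1,3,1} = 0
G(13) = mex{0,3,2,0,2} = 1
G(14) = mex{1,0,3,1,3} = 2
G(15) = mex{2,1,0,2,0} = 3
Heap A: G(15) = 3.
Heap B: G(13) = 1.
Combined Grundy value = 3 ⊕ 1 = 2.
A winning move leaves total XOR = 0, i.e. changes one component's Grundy value g to g ⊕ X where X is the current total.
Heap A: need g' = 3⊕2 = 1. Options: 15−1→G=2, 15−2→G=1, 15−3→G=0, 15−5→G=2, 15−7→G=0. Hits: 1.
Heap B: need g' = 1⊕2 = 3. Options: 13−1→G=0, 13−2→G=3, 13−3→G=2, 13−5→G=0, 13−7→G=2. Hits: 1.

2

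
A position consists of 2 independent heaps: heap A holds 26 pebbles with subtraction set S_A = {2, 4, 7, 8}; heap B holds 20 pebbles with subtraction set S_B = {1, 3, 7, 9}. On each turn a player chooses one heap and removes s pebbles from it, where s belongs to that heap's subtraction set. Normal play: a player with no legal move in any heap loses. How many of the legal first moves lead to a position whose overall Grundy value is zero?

Heap A, S = {2, 4, 7, 8}:
n :  0  1  2  3  4  5  6  7  8  9 10 11 12 13 14 15 16 17 18 19 20 21 22 23 24 25 26
G :  0  0  1  1  2  2  0  3  1  4  2  0  0  1  1  2  2  0  3  1  4  2  0  0  1  1  2
G_A(26) = 2.
Heap B, S = {1, 3, 7, 9}:
n :  0  1  2  3  4  5  6  7  8  9 10 11 12 13 14 15 16 17 18 19 20
G :  0  1  0  1  0  1  0  1  0  1  0  1  0  1  0  1  0  1  0  1  0
G_B(20) = 0.
Combined Grundy value = 2 ⊕ 0 = 2.
A winning move leaves total XOR = 0, i.e. changes one component's Grundy value g to g ⊕ X where X is the current total.
Heap A: need g' = 2⊕2 = 0. Options: 26−2→G=1, 26−4→G=0, 26−7→G=1, 26−8→G=3. Hits: 1.
Heap B: need g' = 0⊕2 = 2. Options: 20−1→G=1, 20−3→G=1, 20−7→G=1, 20−9→G=1. Hits: 0.

1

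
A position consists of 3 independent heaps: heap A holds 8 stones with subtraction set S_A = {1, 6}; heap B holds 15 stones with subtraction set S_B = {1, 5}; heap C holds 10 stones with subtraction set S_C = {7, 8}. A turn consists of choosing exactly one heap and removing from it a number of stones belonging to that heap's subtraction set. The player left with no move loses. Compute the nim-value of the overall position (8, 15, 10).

1

Heap A, S = {1, 6}:
n : 0 1 2 3 4 5 6 7 8
G : 0 1 0 1 0 1 2 0 1
G_A(8) = 1.
Heap B, S = {1, 5}:
n :  0  1  2  3  4  5  6  7  8  9 10 11 12 13 14 15
G :  0  1  0  1  0  1  0  1  0  1  0  1  0  1  0  1
G_B(15) = 1.
Heap C, S = {7, 8}:
G(0) = 0
G(1) = mex{} = 0
G(2) = mex{} = 0
G(3) = mex{} = 0
G(4) = mex{} = 0
G(5) = mex{} = 0
G(6) = mex{} = 0
G(7) = mex{0} = 1
G(8) = mex{0,0} = 1
G(9) = mex{0,0} = 1
G(10) = mex{0,0} = 1
G_C(10) = 1.
Combined Grundy value = 1 ⊕ 1 ⊕ 1 = 1.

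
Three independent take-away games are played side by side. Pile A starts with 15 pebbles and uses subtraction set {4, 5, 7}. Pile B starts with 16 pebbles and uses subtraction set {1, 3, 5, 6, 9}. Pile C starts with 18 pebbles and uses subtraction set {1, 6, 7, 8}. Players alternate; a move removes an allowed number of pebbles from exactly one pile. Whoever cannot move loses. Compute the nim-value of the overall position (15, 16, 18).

Pile A, S = {4, 5, 7}:
n :  0  1  2  3  4  5  6  7  8  9 10 11 12 13 14 15
G :  0  0  0  0  1  1  1  1  2  2  2  0  0  0  0  1
G_A(15) = 1.
Pile B, S = {1, 3, 5, 6, 9}:
n :  0  1  2  3  4  5  6  7  8  9 10 11 12 13 14 15 16
G :  0  1  0  1  0  1  2  3  2  3  2  3  0  1  0  1  0
G_B(16) = 0.
Pile C, S = {1, 6, 7, 8}:
G(0) = 0
G(1) = mex{0} = 1
G(2) = mex{1} = 0
G(3) = mex{0} = 1
G(4) = mex{1} = 0
G(5) = mex{0} = 1
G(6) = mex{1,0} = 2
G(7) = mex{2,1,0} = 3
G(8) = mex{3,0,1,0} = 2
G(9) = mex{2,1,0,1} = 3
G(10) = mex{3,0,1,0} = 2
G(11) = mex{2,1,0,1} = 3
G(12) = mex{3,2,1,0} = 4
G(13) = mex{4,3,2,1} = 0
G(14) = mex{0,2,3,2} = 1
G(15) = mex{1,3,2,3} = 0
G(16) = mex{0,2,3,2} = 1
G(17) = mex{1,3,2,3} = 0
G(18) = mex{0,4,3,2} = 1
G_C(18) = 1.
Combined Grundy value = 1 ⊕ 0 ⊕ 1 = 0.

0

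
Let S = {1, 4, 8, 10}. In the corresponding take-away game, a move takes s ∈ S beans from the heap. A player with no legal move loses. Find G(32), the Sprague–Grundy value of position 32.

G(0) = 0
G(1) = mex{0} = 1
G(2) = mex{1} = 0
G(3) = mex{0} = 1
G(4) = mex{1,0} = 2
G(5) = mex{2,1} = 0
G(6) = mex{0,0} = 1
G(7) = mex{1,1} = 0
G(8) = mex{0,2,0} = 1
G(9) = mex{1,0,1} = 2
G(10) = mex{2,1,0,0} = 3
G(11) = mex{3,0,1,1} = 2
G(12) = mex{2,1,2,0} = 3
G(13) = mex{3,2,0,1} = 4
G(14) = mex{4,3,1,2} = 0
G(15) = mex{0,2,0,0} = 1
G(16) = mex{1,3,1,1} = 0
G(17) = mex{0,4,2,0} = 1
G(18) = mex{1,0,3,1} = 2
G(19) = mex{2,1,2,2} = 0
G(20) = mex{0,0,3,3} = 1
G(21) = mex{1,1,4,2} = 0
G(22) = mex{0,2,0,3} = 1
G(23) = mex{1,0,1,4} = 2
G(24) = mex{2,1,0,0} = 3
G(25) = mex{3,0,1,1} = 2
G(26) = mex{2,1,2,0} = 3
G(27) = mex{3,2,0,1} = 4
G(28) = mex{4,3,1,2} = 0
G(29) = mex{0,2,0,0} = 1
G(30) = mex{1,3,1,1} = 0
G(31) = mex{0,4,2,0} = 1
G(32) = mex{1,0,3,1} = 2

2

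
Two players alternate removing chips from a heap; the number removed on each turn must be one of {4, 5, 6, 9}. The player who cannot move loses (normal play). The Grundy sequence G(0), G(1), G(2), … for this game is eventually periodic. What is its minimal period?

13

n :  0  1  2  3  4  5  6  7  8  9 10 11 12 13 14 15 16 17 18 19 20 21 22 23 24 25 26 27
G :  0  0  0  0  1  1  1  1  2  2  2  2  3  0  0  0  0  1  1  1  1  2  2  2  2  3  0  0
G(n+13) = G(n) holds for n = 0,…,8 (a full window of length max(S) = 9), so the sequence is purely periodic with period 13.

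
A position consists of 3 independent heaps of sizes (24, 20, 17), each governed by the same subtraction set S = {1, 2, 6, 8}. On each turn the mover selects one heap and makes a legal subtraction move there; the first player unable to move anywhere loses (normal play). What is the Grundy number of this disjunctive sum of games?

3

All heaps use S = {1, 2, 6, 8}:
n :  0  1  2  3  4  5  6  7  8  9 10 11 12 13 14 15 16 17 18 19 20 21 22 23 24
G :  0  1  2  0  1  2  3  0  1  2  0  1  2  3  0  1  2  0  1  2  3  0  1  2  0
Heap A: G(24) = 0.
Heap B: G(20) = 3.
Heap C: G(17) = 0.
Combined Grundy value = 0 ⊕ 3 ⊕ 0 = 3.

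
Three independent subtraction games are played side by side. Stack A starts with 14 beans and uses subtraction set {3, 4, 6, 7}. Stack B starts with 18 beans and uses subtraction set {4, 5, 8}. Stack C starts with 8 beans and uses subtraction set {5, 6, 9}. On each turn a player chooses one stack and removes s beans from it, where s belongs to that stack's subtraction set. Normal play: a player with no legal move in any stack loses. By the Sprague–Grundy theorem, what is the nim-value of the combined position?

Stack A, S = {3, 4, 6, 7}:
G(0) = 0
G(1) = mex{} = 0
G(2) = mex{} = 0
G(3) = mex{0} = 1
G(4) = mex{0,0} = 1
G(5) = mex{0,0} = 1
G(6) = mex{1,0,0} = 2
G(7) = mex{1,1,0,0} = 2
G(8) = mex{1,1,0,0} = 2
G(9) = mex{2,1,1,0} = 3
G(10) = mex{2,2,1,1} = 0
G(11) = mex{2,2,1,1} = 0
G(12) = mex{3,2,2,1} = 0
G(13) = mex{0,3,2,2} = 1
G(14) = mex{0,0,2,2} = 1
G_A(14) = 1.
Stack B, S = {4, 5, 8}:
n :  0  1  2  3  4  5  6  7  8  9 10 11 12 13 14 15 16 17 18
G :  0  0  0  0  1  1  1  1  2  2  2  2  0  0  0  0  1  1  1
G_B(18) = 1.
Stack C, S = {5, 6, 9}:
G(0) = 0
G(1) = mex{} = 0
G(2) = mex{} = 0
G(3) = mex{} = 0
G(4) = mex{} = 0
G(5) = mex{0} = 1
G(6) = mex{0,0} = 1
G(7) = mex{0,0} = 1
G(8) = mex{0,0} = 1
G_C(8) = 1.
Combined Grundy value = 1 ⊕ 1 ⊕ 1 = 1.

1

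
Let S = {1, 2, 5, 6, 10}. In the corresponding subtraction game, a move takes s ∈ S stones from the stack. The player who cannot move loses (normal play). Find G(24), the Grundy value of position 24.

n :  0  1  2  3  4  5  6  7  8  9 10 11 12 13 14 15 16 17 18 19 20 21 22 23 24
G :  0  1  2  0  1  2  3  0  1  2  3  0  1  2  0  1  2  3  0  1  2  3  0  1  2

2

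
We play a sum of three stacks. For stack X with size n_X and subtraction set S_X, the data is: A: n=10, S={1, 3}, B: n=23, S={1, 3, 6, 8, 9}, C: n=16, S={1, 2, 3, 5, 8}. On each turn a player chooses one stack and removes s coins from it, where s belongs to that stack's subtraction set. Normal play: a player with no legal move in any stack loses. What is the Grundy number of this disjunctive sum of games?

1

Stack A, S = {1, 3}:
n :  0  1  2  3  4  5  6  7  8  9 10
G :  0  1  0  1  0  1  0  1  0  1  0
G_A(10) = 0.
Stack B, S = {1, 3, 6, 8, 9}:
n :  0  1  2  3  4  5  6  7  8  9 10 11 12 13 14 15 16 17 18 19 20 21 22 23
G :  0  1  0  1  0  1  2  3  2  3  2  3  4  5  0  1  0  1  0  1  2  3  2  3
G_B(23) = 3.
Stack C, S = {1, 2, 3, 5, 8}:
n :  0  1  2  3  4  5  6  7  8  9 10 11 12 13 14 15 16
G :  0  1  2  3  0  1  2  3  4  5  0  1  2  3  0  1  2
G_C(16) = 2.
Combined Grundy value = 0 ⊕ 3 ⊕ 2 = 1.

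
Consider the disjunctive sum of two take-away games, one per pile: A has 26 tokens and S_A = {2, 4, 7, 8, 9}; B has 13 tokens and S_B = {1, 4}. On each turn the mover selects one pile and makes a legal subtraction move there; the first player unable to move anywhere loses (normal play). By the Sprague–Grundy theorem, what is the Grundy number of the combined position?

3

Pile A, S = {2, 4, 7, 8, 9}:
G(0) = 0
G(1) = mex{} = 0
G(2) = mex{0} = 1
G(3) = mex{0} = 1
G(4) = mex{1,0} = 2
G(5) = mex{1,0} = 2
G(6) = mex{2,1} = 0
G(7) = mex{2,1,0} = 3
G(8) = mex{0,2,0,0} = 1
G(9) = mex{3,2,1,0,0} = 4
G(10) = mex{1,0,1,1,0} = 2
G(11) = mex{4,3,2,1,1} = 0
G(12) = mex{2,1,2,2,1} = 0
G(13) = mex{0,4,0,2,2} = 1
G(14) = mex{0,2,3,0,2} = 1
G(15) = mex{1,0,1,3,0} = 2
G(16) = mex{1,0,4,1,3} = 2
G(17) = mex{2,1,2,4,1} = 0
G(18) = mex{2,1,0,2,4} = 3
G(19) = mex{0,2,0,0,2} = 1
G(20) = mex{3,2,1,0,0} = 4
G(21) = mex{1,0,1,1,0} = 2
G(22) = mex{4,3,2,1,1} = 0
G(23) = mex{2,1,2,2,1} = 0
G(24) = mex{0,4,0,2,2} = 1
G(25) = mex{0,2,3,0,2} = 1
G(26) = mex{1,0,1,3,0} = 2
G_A(26) = 2.
Pile B, S = {1, 4}:
n :  0  1  2  3  4  5  6  7  8  9 10 11 12 13
G :  0  1  0  1  2  0  1  0  1  2  0  1  0  1
G_B(13) = 1.
Combined Grundy value = 2 ⊕ 1 = 3.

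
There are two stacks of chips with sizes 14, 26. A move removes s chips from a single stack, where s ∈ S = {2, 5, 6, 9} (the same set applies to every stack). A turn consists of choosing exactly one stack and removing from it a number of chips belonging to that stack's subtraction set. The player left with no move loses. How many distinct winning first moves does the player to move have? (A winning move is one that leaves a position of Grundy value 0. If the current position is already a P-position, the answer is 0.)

All stacks use S = {2, 5, 6, 9}:
G(0) = 0
G(1) = mex{} = 0
G(2) = mex{0} = 1
G(3) = mex{0} = 1
G(4) = mex{1} = 0
G(5) = mex{1,0} = 2
G(6) = mex{0,0,0} = 1
G(7) = mex{2,1,0} = 3
G(8) = mex{1,1,1} = 0
G(9) = mex{3,0,1,0} = 2
G(10) = mex{0,2,0,0} = 1
G(11) = mex{2,1,2,1} = 0
G(12) = mex{1,3,1,1} = 0
G(13) = mex{0,0,3,0} = 1
G(14) = mex{0,2,0,2} = 1
G(15) = mex{1,1,2,1} = 0
G(16) = mex{1,0,1,3} = 2
G(17) = mex{0,0,0,0} = 1
G(18) = mex{2,1,0,2} = 3
G(19) = mex{1,1,1,1} = 0
G(20) = mex{3,0,1,0} = 2
G(21) = mex{0,2,0,0} = 1
G(22) = mex{2,1,2,1} = 0
G(23) = mex{1,3,1,1} = 0
G(24) = mex{0,0,3,0} = 1
G(25) = mex{0,2,0,2} = 1
G(26) = mex{1,1,2,1} = 0
Stack A: G(14) = 1.
Stack B: G(26) = 0.
Combined Grundy value = 1 ⊕ 0 = 1.
A winning move leaves total XOR = 0, i.e. changes one component's Grundy value g to g ⊕ X where X is the current total.
Stack A: need g' = 1⊕1 = 0. Options: 14−2→G=0, 14−5→G=2, 14−6→G=0, 14−9→G=2. Hits: 2.
Stack B: need g' = 0⊕1 = 1. Options: 26−2→G=1, 26−5→G=1, 26−6→G=2, 26−9→G=1. Hits: 3.

5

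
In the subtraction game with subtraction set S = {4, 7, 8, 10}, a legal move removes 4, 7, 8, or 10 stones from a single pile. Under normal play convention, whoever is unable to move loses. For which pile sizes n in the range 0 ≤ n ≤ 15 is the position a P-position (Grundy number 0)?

n :  0  1  2  3  4  5  6  7  8  9 10 11 12 13 14 15
G :  0  0  0  0  1  1  1  1  2  2  2  2  3  3  0  0
P-positions are exactly the n with G(n) = 0.

0, 1, 2, 3, 14, 15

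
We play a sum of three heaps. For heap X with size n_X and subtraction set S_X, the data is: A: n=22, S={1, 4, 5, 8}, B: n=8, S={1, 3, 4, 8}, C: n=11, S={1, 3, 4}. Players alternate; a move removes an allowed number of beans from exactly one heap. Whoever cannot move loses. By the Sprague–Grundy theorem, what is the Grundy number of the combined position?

Heap A, S = {1, 4, 5, 8}:
G(0) = 0
G(1) = mex{0} = 1
G(2) = mex{1} = 0
G(3) = mex{0} = 1
G(4) = mex{1,0} = 2
G(5) = mex{2,1,0} = 3
G(6) = mex{3,0,1} = 2
G(7) = mex{2,1,0} = 3
G(8) = mex{3,2,1,0} = 4
G(9) = mex{4,3,2,1} = 0
G(10) = mex{0,2,3,0} = 1
G(11) = mex{1,3,2,1} = 0
G(12) = mex{0,4,3,2} = 1
G(13) = mex{1,0,4,3} = 2
G(14) = mex{2,1,0,2} = 3
G(15) = mex{3,0,1,3} = 2
G(16) = mex{2,1,0,4} = 3
G(17) = mex{3,2,1,0} = 4
G(18) = mex{4,3,2,1} = 0
G(19) = mex{0,2,3,0} = 1
G(20) = mex{1,3,2,1} = 0
G(21) = mex{0,4,3,2} = 1
G(22) = mex{1,0,4,3} = 2
G_A(22) = 2.
Heap B, S = {1, 3, 4, 8}:
G(0) = 0
G(1) = mex{0} = 1
G(2) = mex{1} = 0
G(3) = mex{0,0} = 1
G(4) = mex{1,1,0} = 2
G(5) = mex{2,0,1} = 3
G(6) = mex{3,1,0} = 2
G(7) = mex{2,2,1} = 0
G(8) = mex{0,3,2,0} = 1
G_B(8) = 1.
Heap C, S = {1, 3, 4}:
G(0) = 0
G(1) = mex{0} = 1
G(2) = mex{1} = 0
G(3) = mex{0,0} = 1
G(4) = mex{1,1,0} = 2
G(5) = mex{2,0,1} = 3
G(6) = mex{3,1,0} = 2
G(7) = mex{2,2,1} = 0
G(8) = mex{0,3,2} = 1
G(9) = mex{1,2,3} = 0
G(10) = mex{0,0,2} = 1
G(11) = mex{1,1,0} = 2
G_C(11) = 2.
Combined Grundy value = 2 ⊕ 1 ⊕ 2 = 1.

1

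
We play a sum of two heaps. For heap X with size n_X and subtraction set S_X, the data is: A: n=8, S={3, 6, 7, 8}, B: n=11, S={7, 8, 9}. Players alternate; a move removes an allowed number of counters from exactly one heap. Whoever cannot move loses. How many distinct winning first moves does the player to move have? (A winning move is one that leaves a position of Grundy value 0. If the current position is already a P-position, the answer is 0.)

1

Heap A, S = {3, 6, 7, 8}:
n : 0 1 2 3 4 5 6 7 8
G : 0 0 0 1 1 1 2 2 2
G_A(8) = 2.
Heap B, S = {7, 8, 9}:
G(0) = 0
G(1) = mex{} = 0
G(2) = mex{} = 0
G(3) = mex{} = 0
G(4) = mex{} = 0
G(5) = mex{} = 0
G(6) = mex{} = 0
G(7) = mex{0} = 1
G(8) = mex{0,0} = 1
G(9) = mex{0,0,0} = 1
G(10) = mex{0,0,0} = 1
G(11) = mex{0,0,0} = 1
G_B(11) = 1.
Combined Grundy value = 2 ⊕ 1 = 3.
A winning move leaves total XOR = 0, i.e. changes one component's Grundy value g to g ⊕ X where X is the current total.
Heap A: need g' = 2⊕3 = 1. Options: 8−3→G=1, 8−6→G=0, 8−7→G=0, 8−8→G=0. Hits: 1.
Heap B: need g' = 1⊕3 = 2. Options: 11−7→G=0, 11−8→G=0, 11−9→G=0. Hits: 0.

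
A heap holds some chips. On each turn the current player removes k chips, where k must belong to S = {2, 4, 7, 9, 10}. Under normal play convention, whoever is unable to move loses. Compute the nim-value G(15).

4

G(0) = 0
G(1) = mex{} = 0
G(2) = mex{0} = 1
G(3) = mex{0} = 1
G(4) = mex{1,0} = 2
G(5) = mex{1,0} = 2
G(6) = mex{2,1} = 0
G(7) = mex{2,1,0} = 3
G(8) = mex{0,2,0} = 1
G(9) = mex{3,2,1,0} = 4
G(10) = mex{1,0,1,0,0} = 2
G(11) = mex{4,3,2,1,0} = 5
G(12) = mex{2,1,2,1,1} = 0
G(13) = mex{5,4,0,2,1} = 3
G(14) = mex{0,2,3,2,2} = 1
G(15) = mex{3,5,1,0,2} = 4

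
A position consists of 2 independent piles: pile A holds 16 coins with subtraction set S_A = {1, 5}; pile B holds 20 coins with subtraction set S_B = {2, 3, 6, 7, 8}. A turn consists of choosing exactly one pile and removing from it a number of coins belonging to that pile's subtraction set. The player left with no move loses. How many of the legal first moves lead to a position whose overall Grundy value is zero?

Pile A, S = {1, 5}:
G(0) = 0
G(1) = mex{0} = 1
G(2) = mex{1} = 0
G(3) = mex{0} = 1
G(4) = mex{1} = 0
G(5) = mex{0,0} = 1
G(6) = mex{1,1} = 0
G(7) = mex{0,0} = 1
G(8) = mex{1,1} = 0
G(9) = mex{0,0} = 1
G(10) = mex{1,1} = 0
G(11) = mex{0,0} = 1
G(12) = mex{1,1} = 0
G(13) = mex{0,0} = 1
G(14) = mex{1,1} = 0
G(15) = mex{0,0} = 1
G(16) = mex{1,1} = 0
G_A(16) = 0.
Pile B, S = {2, 3, 6, 7, 8}:
G(0) = 0
G(1) = mex{} = 0
G(2) = mex{0} = 1
G(3) = mex{0,0} = 1
G(4) = mex{1,0} = 2
G(5) = mex{1,1} = 0
G(6) = mex{2,1,0} = 3
G(7) = mex{0,2,0,0} = 1
G(8) = mex{3,0,1,0,0} = 2
G(9) = mex{1,3,1,1,0} = 2
G(10) = mex{2,1,2,1,1} = 0
G(11) = mex{2,2,0,2,1} = 3
G(12) = mex{0,2,3,0,2} = 1
G(13) = mex{3,0,1,3,0} = 2
G(14) = mex{1,3,2,1,3} = 0
G(15) = mex{2,1,2,2,1} = 0
G(16) = mex{0,2,0,2,2} = 1
G(17) = mex{0,0,3,0,2} = 1
G(18) = mex{1,0,1,3,0} = 2
G(19) = mex{1,1,2,1,3} = 0
G(20) = mex{2,1,0,2,1} = 3
G_B(20) = 3.
Combined Grundy value = 0 ⊕ 3 = 3.
A winning move leaves total XOR = 0, i.e. changes one component's Grundy value g to g ⊕ X where X is the current total.
Pile A: need g' = 0⊕3 = 3. Options: 16−1→G=1, 16−5→G=1. Hits: 0.
Pile B: need g' = 3⊕3 = 0. Options: 20−2→G=2, 20−3→G=1, 20−6→G=0, 20−7→G=2, 20−8→G=1. Hits: 1.

1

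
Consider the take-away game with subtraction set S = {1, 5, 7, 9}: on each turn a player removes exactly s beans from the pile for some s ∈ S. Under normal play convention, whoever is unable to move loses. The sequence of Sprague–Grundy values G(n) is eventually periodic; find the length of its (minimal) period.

2

G(0) = 0
G(1) = mex{0} = 1
G(2) = mex{1} = 0
G(3) = mex{0} = 1
G(4) = mex{1} = 0
G(5) = mex{0,0} = 1
G(6) = mex{1,1} = 0
G(7) = mex{0,0,0} = 1
G(8) = mex{1,1,1} = 0
G(9) = mex{0,0,0,0} = 1
G(10) = mex{1,1,1,1} = 0
G(11) = mex{0,0,0,0} = 1
G(12) = mex{1,1,1,1} = 0
G(13) = mex{0,0,0,0} = 1
G(14) = mex{1,1,1,1} = 0
G(n+2) = G(n) holds for n = 0,…,8 (a full window of length max(S) = 9), so the sequence is purely periodic with period 2.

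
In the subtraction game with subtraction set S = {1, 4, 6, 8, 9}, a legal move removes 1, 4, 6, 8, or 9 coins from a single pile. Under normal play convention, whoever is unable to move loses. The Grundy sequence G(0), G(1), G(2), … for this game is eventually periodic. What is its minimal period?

17

n :  0  1  2  3  4  5  6  7  8  9 10 11 12 13 14 15 16 17 18 19 20 21 22 23 24 25 26 27 28 29 30 31 32 33 34 35
G :  0  1  0  1  2  0  1  0  1  2  3  2  0  1  2  3  2  0  1  0  1  2  0  1  0  1  2  3  2  0  1  2  3  2  0  1
G(n+17) = G(n) holds for n = 0,…,8 (a full window of length max(S) = 9), so the sequence is purely periodic with period 17.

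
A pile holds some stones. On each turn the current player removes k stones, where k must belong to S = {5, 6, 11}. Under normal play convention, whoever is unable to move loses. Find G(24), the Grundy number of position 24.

1

G(0) = 0
G(1) = mex{} = 0
G(2) = mex{} = 0
G(3) = mex{} = 0
G(4) = mex{} = 0
G(5) = mex{0} = 1
G(6) = mex{0,0} = 1
G(7) = mex{0,0} = 1
G(8) = mex{0,0} = 1
G(9) = mex{0,0} = 1
G(10) = mex{1,0} = 2
G(11) = mex{1,1,0} = 2
G(12) = mex{1,1,0} = 2
G(13) = mex{1,1,0} = 2
G(14) = mex{1,1,0} = 2
G(15) = mex{2,1,0} = 3
G(16) = mex{2,2,1} = 0
G(17) = mex{2,2,1} = 0
G(18) = mex{2,2,1} = 0
G(19) = mex{2,2,1} = 0
G(20) = mex{3,2,1} = 0
G(21) = mex{0,3,2} = 1
G(22) = mex{0,0,2} = 1
G(23) = mex{0,0,2} = 1
G(24) = mex{0,0,2} = 1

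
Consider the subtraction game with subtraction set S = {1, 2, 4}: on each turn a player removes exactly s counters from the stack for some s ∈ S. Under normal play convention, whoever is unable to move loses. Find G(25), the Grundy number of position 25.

n :  0  1  2  3  4  5  6  7  8  9 10 11 12 13 14 15 16 17 18 19 20 21 22 23 24 25
G :  0  1  2  0  1  2  0  1  2  0  1  2  0  1  2  0  1  2  0  1  2  0  1  2  0  1

1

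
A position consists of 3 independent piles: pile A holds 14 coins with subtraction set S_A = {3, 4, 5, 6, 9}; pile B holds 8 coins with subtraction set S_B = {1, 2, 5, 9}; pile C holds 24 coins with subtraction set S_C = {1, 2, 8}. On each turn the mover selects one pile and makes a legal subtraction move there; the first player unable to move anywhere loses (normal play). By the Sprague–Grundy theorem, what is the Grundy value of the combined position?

2

Pile A, S = {3, 4, 5, 6, 9}:
G(0) = 0
G(1) = mex{} = 0
G(2) = mex{} = 0
G(3) = mex{0} = 1
G(4) = mex{0,0} = 1
G(5) = mex{0,0,0} = 1
G(6) = mex{1,0,0,0} = 2
G(7) = mex{1,1,0,0} = 2
G(8) = mex{1,1,1,0} = 2
G(9) = mex{2,1,1,1,0} = 3
G(10) = mex{2,2,1,1,0} = 3
G(11) = mex{2,2,2,1,0} = 3
G(12) = mex{3,2,2,2,1} = 0
G(13) = mex{3,3,2,2,1} = 0
G(14) = mex{3,3,3,2,1} = 0
G_A(14) = 0.
Pile B, S = {1, 2, 5, 9}:
G(0) = 0
G(1) = mex{0} = 1
G(2) = mex{1,0} = 2
G(3) = mex{2,1} = 0
G(4) = mex{0,2} = 1
G(5) = mex{1,0,0} = 2
G(6) = mex{2,1,1} = 0
G(7) = mex{0,2,2} = 1
G(8) = mex{1,0,0} = 2
G_B(8) = 2.
Pile C, S = {1, 2, 8}:
n :  0  1  2  3  4  5  6  7  8  9 10 11 12 13 14 15 16 17 18 19 20 21 22 23 24
G :  0  1  2  0  1  2  0  1  2  0  1  2  0  1  2  0  1  2  0  1  2  0  1  2  0
G_C(24) = 0.
Combined Grundy value = 0 ⊕ 2 ⊕ 0 = 2.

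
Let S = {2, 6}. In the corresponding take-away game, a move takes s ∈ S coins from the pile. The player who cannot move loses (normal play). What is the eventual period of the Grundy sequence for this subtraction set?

4

G(0) = 0
G(1) = mex{} = 0
G(2) = mex{0} = 1
G(3) = mex{0} = 1
G(4) = mex{1} = 0
G(5) = mex{1} = 0
G(6) = mex{0,0} = 1
G(7) = mex{0,0} = 1
G(8) = mex{1,1} = 0
G(9) = mex{1,1} = 0
G(10) = mex{0,0} = 1
G(11) = mex{0,0} = 1
G(12) = mex{1,1} = 0
G(13) = mex{1,1} = 0
G(14) = mex{0,0} = 1
G(n+4) = G(n) holds for n = 0,…,5 (a full window of length max(S) = 6), so the sequence is purely periodic with period 4.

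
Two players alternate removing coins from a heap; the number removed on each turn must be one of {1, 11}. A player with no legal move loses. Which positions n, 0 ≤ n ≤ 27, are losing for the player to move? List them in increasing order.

0, 2, 4, 6, 8, 10, 12, 14, 16, 18, 20, 22, 24, 26

n :  0  1  2  3  4  5  6  7  8  9 10 11 12 13 14 15 16 17 18 19 20 21 22 23 24 25 26 27
G :  0  1  0  1  0  1  0  1  0  1  0  1  0  1  0  1  0  1  0  1  0  1  0  1  0  1  0  1
P-positions are exactly the n with G(n) = 0.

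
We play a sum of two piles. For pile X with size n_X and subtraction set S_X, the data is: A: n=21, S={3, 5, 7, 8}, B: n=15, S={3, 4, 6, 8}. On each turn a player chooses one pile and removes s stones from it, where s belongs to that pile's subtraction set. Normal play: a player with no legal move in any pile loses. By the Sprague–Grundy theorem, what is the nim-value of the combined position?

2

Pile A, S = {3, 5, 7, 8}:
G(0) = 0
G(1) = mex{} = 0
G(2) = mex{} = 0
G(3) = mex{0} = 1
G(4) = mex{0} = 1
G(5) = mex{0,0} = 1
G(6) = mex{1,0} = 2
G(7) = mex{1,0,0} = 2
G(8) = mex{1,1,0,0} = 2
G(9) = mex{2,1,0,0} = 3
G(10) = mex{2,1,1,0} = 3
G(11) = mex{2,2,1,1} = 0
G(12) = mex{3,2,1,1} = 0
G(13) = mex{3,2,2,1} = 0
G(14) = mex{0,3,2,2} = 1
G(15) = mex{0,3,2,2} = 1
G(16) = mex{0,0,3,2} = 1
G(17) = mex{1,0,3,3} = 2
G(18) = mex{1,0,0,3} = 2
G(19) = mex{1,1,0,0} = 2
G(20) = mex{2,1,0,0} = 3
G(21) = mex{2,1,1,0} = 3
G_A(21) = 3.
Pile B, S = {3, 4, 6, 8}:
n :  0  1  2  3  4  5  6  7  8  9 10 11 12 13 14 15
G :  0  0  0  1  1  1  2  2  2  3  3  0  0  0  1  1
G_B(15) = 1.
Combined Grundy value = 3 ⊕ 1 = 2.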